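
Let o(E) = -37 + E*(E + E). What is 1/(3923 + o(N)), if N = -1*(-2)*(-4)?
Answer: 1/4014 ≈ 0.00024913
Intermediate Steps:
N = -8 (N = 2*(-4) = -8)
o(E) = -37 + 2*E**2 (o(E) = -37 + E*(2*E) = -37 + 2*E**2)
1/(3923 + o(N)) = 1/(3923 + (-37 + 2*(-8)**2)) = 1/(3923 + (-37 + 2*64)) = 1/(3923 + (-37 + 128)) = 1/(3923 + 91) = 1/4014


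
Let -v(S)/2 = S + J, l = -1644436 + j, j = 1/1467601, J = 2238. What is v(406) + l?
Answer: -2421136592123/1467601 ≈ -1.6497e+6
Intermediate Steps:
j = 1/1467601 ≈ 6.8138e-7
l = -2413375918035/1467601 (l = -1644436 + 1/1467601 = -2413375918035/1467601 ≈ -1.6444e+6)
v(S) = -4476 - 2*S (v(S) = -2*(S + 2238) = -2*(2238 + S) = -4476 - 2*S)
v(406) + l = (-4476 - 2*406) - 2413375918035/1467601 = (-4476 - 812) - 2413375918035/1467601 = -5288 - 2413375918035/1467601 = -2421136592123/1467601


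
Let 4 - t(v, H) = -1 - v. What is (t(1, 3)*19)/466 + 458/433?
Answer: 131395/100889 ≈ 1.3024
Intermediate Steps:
t(v, H) = 5 + v (t(v, H) = 4 - (-1 - v) = 4 + (1 + v) = 5 + v)
(t(1, 3)*19)/466 + 458/433 = ((5 + 1)*19)/466 + 458/433 = (6*19)*(1/466) + 458*(1/433) = 114*(1/466) + 458/433 = 57/233 + 458/433 = 131395/100889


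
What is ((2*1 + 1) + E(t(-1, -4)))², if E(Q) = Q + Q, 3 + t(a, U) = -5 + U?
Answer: 441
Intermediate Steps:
t(a, U) = -8 + U (t(a, U) = -3 + (-5 + U) = -8 + U)
E(Q) = 2*Q
((2*1 + 1) + E(t(-1, -4)))² = ((2*1 + 1) + 2*(-8 - 4))² = ((2 + 1) + 2*(-12))² = (3 - 24)² = (-21)² = 441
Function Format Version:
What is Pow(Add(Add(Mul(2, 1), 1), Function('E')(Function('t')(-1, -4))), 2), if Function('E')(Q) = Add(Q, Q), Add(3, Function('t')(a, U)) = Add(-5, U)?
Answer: 441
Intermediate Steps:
Function('t')(a, U) = Add(-8, U) (Function('t')(a, U) = Add(-3, Add(-5, U)) = Add(-8, U))
Function('E')(Q) = Mul(2, Q)
Pow(Add(Add(Mul(2, 1), 1), Function('E')(Function('t')(-1, -4))), 2) = Pow(Add(Add(Mul(2, 1), 1), Mul(2, Add(-8, -4))), 2) = Pow(Add(Add(2, 1), Mul(2, -12)), 2) = Pow(Add(3, -24), 2) = Pow(-21, 2) = 441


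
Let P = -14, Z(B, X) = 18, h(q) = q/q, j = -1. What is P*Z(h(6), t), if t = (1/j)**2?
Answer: -252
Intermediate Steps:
h(q) = 1
t = 1 (t = (1/(-1))**2 = (-1)**2 = 1)
P*Z(h(6), t) = -14*18 = -252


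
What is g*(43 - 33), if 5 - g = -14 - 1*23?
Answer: 420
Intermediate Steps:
g = 42 (g = 5 - (-14 - 1*23) = 5 - (-14 - 23) = 5 - 1*(-37) = 5 + 37 = 42)
g*(43 - 33) = 42*(43 - 33) = 42*10 = 420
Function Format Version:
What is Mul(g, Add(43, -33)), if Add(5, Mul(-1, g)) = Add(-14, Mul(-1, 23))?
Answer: 420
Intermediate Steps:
g = 42 (g = Add(5, Mul(-1, Add(-14, Mul(-1, 23)))) = Add(5, Mul(-1, Add(-14, -23))) = Add(5, Mul(-1, -37)) = Add(5, 37) = 42)
Mul(g, Add(43, -33)) = Mul(42, Add(43, -33)) = Mul(42, 10) = 420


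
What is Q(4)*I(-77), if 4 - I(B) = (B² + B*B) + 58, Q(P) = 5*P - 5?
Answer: -178680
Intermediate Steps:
Q(P) = -5 + 5*P
I(B) = -54 - 2*B² (I(B) = 4 - ((B² + B*B) + 58) = 4 - ((B² + B²) + 58) = 4 - (2*B² + 58) = 4 - (58 + 2*B²) = 4 + (-58 - 2*B²) = -54 - 2*B²)
Q(4)*I(-77) = (-5 + 5*4)*(-54 - 2*(-77)²) = (-5 + 20)*(-54 - 2*5929) = 15*(-54 - 11858) = 15*(-11912) = -178680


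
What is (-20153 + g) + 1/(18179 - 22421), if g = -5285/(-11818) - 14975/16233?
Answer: -195246881048692/9688000497 ≈ -20153.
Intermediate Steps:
g = -91183145/191841594 (g = -5285*(-1/11818) - 14975*1/16233 = 5285/11818 - 14975/16233 = -91183145/191841594 ≈ -0.47530)
(-20153 + g) + 1/(18179 - 22421) = (-20153 - 91183145/191841594) + 1/(18179 - 22421) = -3866274827027/191841594 + 1/(-4242) = -3866274827027/191841594 - 1/4242 = -195246881048692/9688000497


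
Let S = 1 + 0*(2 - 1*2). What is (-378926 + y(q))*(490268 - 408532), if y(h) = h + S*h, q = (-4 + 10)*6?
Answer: -30966010544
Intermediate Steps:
S = 1 (S = 1 + 0*(2 - 2) = 1 + 0*0 = 1 + 0 = 1)
q = 36 (q = 6*6 = 36)
y(h) = 2*h (y(h) = h + 1*h = h + h = 2*h)
(-378926 + y(q))*(490268 - 408532) = (-378926 + 2*36)*(490268 - 408532) = (-378926 + 72)*81736 = -378854*81736 = -30966010544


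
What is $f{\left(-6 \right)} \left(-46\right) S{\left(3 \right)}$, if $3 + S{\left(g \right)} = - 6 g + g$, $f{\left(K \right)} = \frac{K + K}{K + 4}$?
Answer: $4968$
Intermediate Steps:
$f{\left(K \right)} = \frac{2 K}{4 + K}$
$S{\left(g \right)} = -3 - 5 g$ ($S{\left(g \right)} = -3 + \left(- 6 g + g\right) = -3 - 5 g$)
$f{\left(-6 \right)} \left(-46\right) S{\left(3 \right)} = 2 \left(-6\right) \frac{1}{4 - 6} \left(-46\right) \left(-3 - 15\right) = 2 \left(-6\right) \frac{1}{-2} \left(-46\right) \left(-3 - 15\right) = 2 \left(-6\right) \left(- \frac{1}{2}\right) \left(-46\right) \left(-18\right) = 6 \left(-46\right) \left(-18\right) = \left(-276\right) \left(-18\right) = 4968$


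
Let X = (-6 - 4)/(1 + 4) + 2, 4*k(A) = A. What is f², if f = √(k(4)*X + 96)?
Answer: 96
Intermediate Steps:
k(A) = A/4
X = 0 (X = -10/5 + 2 = -10*⅕ + 2 = -2 + 2 = 0)
f = 4*√6 (f = √(((¼)*4)*0 + 96) = √(1*0 + 96) = √(0 + 96) = √96 = 4*√6 ≈ 9.7980)
f² = (4*√6)² = 96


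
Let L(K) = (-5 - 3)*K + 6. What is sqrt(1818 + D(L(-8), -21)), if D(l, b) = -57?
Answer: sqrt(1761) ≈ 41.964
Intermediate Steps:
L(K) = 6 - 8*K (L(K) = -8*K + 6 = 6 - 8*K)
sqrt(1818 + D(L(-8), -21)) = sqrt(1818 - 57) = sqrt(1761)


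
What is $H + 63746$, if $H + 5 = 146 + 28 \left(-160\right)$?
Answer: $59407$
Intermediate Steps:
$H = -4339$ ($H = -5 + \left(146 + 28 \left(-160\right)\right) = -5 + \left(146 - 4480\right) = -5 - 4334 = -4339$)
$H + 63746 = -4339 + 63746 = 59407$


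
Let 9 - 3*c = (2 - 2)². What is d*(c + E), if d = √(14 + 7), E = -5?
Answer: -2*√21 ≈ -9.1651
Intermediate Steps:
d = √21 ≈ 4.5826
c = 3 (c = 3 - (2 - 2)²/3 = 3 - ⅓*0² = 3 - ⅓*0 = 3 + 0 = 3)
d*(c + E) = √21*(3 - 5) = √21*(-2) = -2*√21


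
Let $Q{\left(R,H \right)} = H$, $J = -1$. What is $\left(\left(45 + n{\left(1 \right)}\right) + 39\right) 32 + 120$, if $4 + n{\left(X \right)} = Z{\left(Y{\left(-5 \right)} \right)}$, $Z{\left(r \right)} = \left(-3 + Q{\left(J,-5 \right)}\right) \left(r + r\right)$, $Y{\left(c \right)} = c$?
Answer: $5240$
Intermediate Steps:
$Z{\left(r \right)} = - 16 r$ ($Z{\left(r \right)} = \left(-3 - 5\right) \left(r + r\right) = - 8 \cdot 2 r = - 16 r$)
$n{\left(X \right)} = 76$ ($n{\left(X \right)} = -4 - -80 = -4 + 80 = 76$)
$\left(\left(45 + n{\left(1 \right)}\right) + 39\right) 32 + 120 = \left(\left(45 + 76\right) + 39\right) 32 + 120 = \left(121 + 39\right) 32 + 120 = 160 \cdot 32 + 120 = 5120 + 120 = 5240$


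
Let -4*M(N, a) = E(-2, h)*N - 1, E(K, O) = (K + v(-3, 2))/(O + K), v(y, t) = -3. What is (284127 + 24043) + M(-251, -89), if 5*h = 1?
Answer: 2775101/9 ≈ 3.0834e+5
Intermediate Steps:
h = 1/5 (h = (1/5)*1 = 1/5 ≈ 0.20000)
E(K, O) = (-3 + K)/(K + O) (E(K, O) = (K - 3)/(O + K) = (-3 + K)/(K + O))
M(N, a) = 1/4 - 25*N/36 (M(N, a) = -(((-3 - 2)/(-2 + 1/5))*N - 1)/4 = -((-5/(-9/5))*N - 1)/4 = -((-5/9*(-5))*N - 1)/4 = -(25*N/9 - 1)/4 = -(-1 + 25*N/9)/4 = 1/4 - 25*N/36)
(284127 + 24043) + M(-251, -89) = (284127 + 24043) + (1/4 - 25/36*(-251)) = 308170 + (1/4 + 6275/36) = 308170 + 1571/9 = 2775101/9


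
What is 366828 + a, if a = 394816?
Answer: 761644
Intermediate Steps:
366828 + a = 366828 + 394816 = 761644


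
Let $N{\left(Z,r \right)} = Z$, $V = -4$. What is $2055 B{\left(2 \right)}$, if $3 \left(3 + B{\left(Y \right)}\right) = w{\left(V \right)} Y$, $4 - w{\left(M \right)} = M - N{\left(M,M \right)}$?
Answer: $-685$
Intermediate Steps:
$w{\left(M \right)} = 4$ ($w{\left(M \right)} = 4 - \left(M - M\right) = 4 - 0 = 4 + 0 = 4$)
$B{\left(Y \right)} = -3 + \frac{4 Y}{3}$
$2055 B{\left(2 \right)} = 2055 \left(-3 + \frac{4}{3} \cdot 2\right) = 2055 \left(-3 + \frac{8}{3}\right) = 2055 \left(- \frac{1}{3}\right) = -685$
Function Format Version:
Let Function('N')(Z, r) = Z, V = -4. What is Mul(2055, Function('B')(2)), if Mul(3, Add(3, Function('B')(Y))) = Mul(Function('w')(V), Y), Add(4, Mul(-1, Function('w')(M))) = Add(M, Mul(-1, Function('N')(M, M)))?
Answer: -685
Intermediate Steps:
Function('w')(M) = 4 (Function('w')(M) = Add(4, Mul(-1, Add(M, Mul(-1, M)))) = Add(4, Mul(-1, 0)) = Add(4, 0) = 4)
Function('B')(Y) = Add(-3, Mul(Rational(4, 3), Y)) (Function('B')(Y) = Add(-3, Mul(Rational(1, 3), Mul(4, Y))) = Add(-3, Mul(Rational(4, 3), Y)))
Mul(2055, Function('B')(2)) = Mul(2055, Add(-3, Mul(Rational(4, 3), 2))) = Mul(2055, Add(-3, Rational(8, 3))) = Mul(2055, Rational(-1, 3)) = -685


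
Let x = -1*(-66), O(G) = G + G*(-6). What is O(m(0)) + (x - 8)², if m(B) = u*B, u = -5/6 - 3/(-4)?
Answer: 3364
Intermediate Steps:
u = -1/12 (u = -5*⅙ - 3*(-¼) = -⅚ + ¾ = -1/12 ≈ -0.083333)
m(B) = -B/12
O(G) = -5*G (O(G) = G - 6*G = -5*G)
x = 66
O(m(0)) + (x - 8)² = -(-5)*0/12 + (66 - 8)² = -5*0 + 58² = 0 + 3364 = 3364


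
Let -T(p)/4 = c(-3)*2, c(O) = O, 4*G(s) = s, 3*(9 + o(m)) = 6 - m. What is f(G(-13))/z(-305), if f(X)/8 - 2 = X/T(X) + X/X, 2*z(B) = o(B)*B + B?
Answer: -55/35014 ≈ -0.0015708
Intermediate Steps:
o(m) = -7 - m/3 (o(m) = -9 + (6 - m)/3 = -9 + (2 - m/3) = -7 - m/3)
G(s) = s/4
T(p) = 24 (T(p) = -(-12)*2 = -4*(-6) = 24)
z(B) = B/2 + B*(-7 - B/3)/2 (z(B) = ((-7 - B/3)*B + B)/2 = (B*(-7 - B/3) + B)/2 = (B + B*(-7 - B/3))/2 = B/2 + B*(-7 - B/3)/2)
f(X) = 24 + X/3 (f(X) = 16 + 8*(X/24 + X/X) = 16 + 8*(X*(1/24) + 1) = 16 + 8*(X/24 + 1) = 16 + 8*(1 + X/24) = 16 + (8 + X/3) = 24 + X/3)
f(G(-13))/z(-305) = (24 + ((1/4)*(-13))/3)/((-1/6*(-305)*(18 - 305))) = (24 + (1/3)*(-13/4))/((-1/6*(-305)*(-287))) = (24 - 13/12)/(-87535/6) = (275/12)*(-6/87535) = -55/35014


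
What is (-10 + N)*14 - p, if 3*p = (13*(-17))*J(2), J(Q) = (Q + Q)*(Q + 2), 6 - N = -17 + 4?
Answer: 3914/3 ≈ 1304.7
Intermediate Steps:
N = 19 (N = 6 - (-17 + 4) = 6 - 1*(-13) = 6 + 13 = 19)
J(Q) = 2*Q*(2 + Q) (J(Q) = (2*Q)*(2 + Q) = 2*Q*(2 + Q))
p = -3536/3 (p = ((13*(-17))*(2*2*(2 + 2)))/3 = (-442*2*4)/3 = (-221*16)/3 = (1/3)*(-3536) = -3536/3 ≈ -1178.7)
(-10 + N)*14 - p = (-10 + 19)*14 - 1*(-3536/3) = 9*14 + 3536/3 = 126 + 3536/3 = 3914/3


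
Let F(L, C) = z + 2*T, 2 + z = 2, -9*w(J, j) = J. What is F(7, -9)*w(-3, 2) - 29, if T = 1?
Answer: -85/3 ≈ -28.333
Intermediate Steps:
w(J, j) = -J/9
z = 0 (z = -2 + 2 = 0)
F(L, C) = 2 (F(L, C) = 0 + 2*1 = 0 + 2 = 2)
F(7, -9)*w(-3, 2) - 29 = 2*(-⅑*(-3)) - 29 = 2*(⅓) - 29 = ⅔ - 29 = -85/3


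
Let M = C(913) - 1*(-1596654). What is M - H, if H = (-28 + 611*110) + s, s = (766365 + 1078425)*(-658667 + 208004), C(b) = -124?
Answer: 831380125118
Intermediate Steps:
s = -831378595770 (s = 1844790*(-450663) = -831378595770)
M = 1596530 (M = -124 - 1*(-1596654) = -124 + 1596654 = 1596530)
H = -831378528588 (H = (-28 + 611*110) - 831378595770 = (-28 + 67210) - 831378595770 = 67182 - 831378595770 = -831378528588)
M - H = 1596530 - 1*(-831378528588) = 1596530 + 831378528588 = 831380125118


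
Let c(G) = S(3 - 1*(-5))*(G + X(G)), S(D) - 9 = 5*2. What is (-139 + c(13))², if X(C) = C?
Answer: 126025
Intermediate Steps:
S(D) = 19 (S(D) = 9 + 5*2 = 9 + 10 = 19)
c(G) = 38*G (c(G) = 19*(G + G) = 19*(2*G) = 38*G)
(-139 + c(13))² = (-139 + 38*13)² = (-139 + 494)² = 355² = 126025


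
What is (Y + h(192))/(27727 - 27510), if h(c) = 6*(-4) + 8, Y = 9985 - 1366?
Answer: 1229/31 ≈ 39.645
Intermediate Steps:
Y = 8619
h(c) = -16 (h(c) = -24 + 8 = -16)
(Y + h(192))/(27727 - 27510) = (8619 - 16)/(27727 - 27510) = 8603/217 = 8603*(1/217) = 1229/31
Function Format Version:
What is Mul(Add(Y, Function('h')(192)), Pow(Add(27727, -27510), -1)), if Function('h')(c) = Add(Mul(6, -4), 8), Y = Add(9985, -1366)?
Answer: Rational(1229, 31) ≈ 39.645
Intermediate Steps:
Y = 8619
Function('h')(c) = -16 (Function('h')(c) = Add(-24, 8) = -16)
Mul(Add(Y, Function('h')(192)), Pow(Add(27727, -27510), -1)) = Mul(Add(8619, -16), Pow(Add(27727, -27510), -1)) = Mul(8603, Pow(217, -1)) = Mul(8603, Rational(1, 217)) = Rational(1229, 31)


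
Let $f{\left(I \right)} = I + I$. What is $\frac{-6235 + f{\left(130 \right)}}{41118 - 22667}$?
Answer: $- \frac{5975}{18451} \approx -0.32383$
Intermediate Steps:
$f{\left(I \right)} = 2 I$
$\frac{-6235 + f{\left(130 \right)}}{41118 - 22667} = \frac{-6235 + 2 \cdot 130}{41118 - 22667} = \frac{-6235 + 260}{41118 - 22667} = - \frac{5975}{41118 - 22667} = - \frac{5975}{18451}$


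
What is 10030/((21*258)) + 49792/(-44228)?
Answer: 21729223/29953413 ≈ 0.72543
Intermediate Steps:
10030/((21*258)) + 49792/(-44228) = 10030/5418 + 49792*(-1/44228) = 10030*(1/5418) - 12448/11057 = 5015/2709 - 12448/11057 = 21729223/29953413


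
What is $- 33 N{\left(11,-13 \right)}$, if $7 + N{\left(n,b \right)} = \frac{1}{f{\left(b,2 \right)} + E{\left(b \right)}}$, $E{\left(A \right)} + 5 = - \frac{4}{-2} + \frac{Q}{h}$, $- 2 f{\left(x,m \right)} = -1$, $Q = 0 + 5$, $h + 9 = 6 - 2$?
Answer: $\frac{1683}{7} \approx 240.43$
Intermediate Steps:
$h = -5$ ($h = -9 + \left(6 - 2\right) = -9 + 4 = -5$)
$Q = 5$
$f{\left(x,m \right)} = \frac{1}{2}$ ($f{\left(x,m \right)} = \left(- \frac{1}{2}\right) \left(-1\right) = \frac{1}{2}$)
$E{\left(A \right)} = -4$ ($E{\left(A \right)} = -5 + \left(- \frac{4}{-2} + \frac{5}{-5}\right) = -5 + \left(\left(-4\right) \left(- \frac{1}{2}\right) + 5 \left(- \frac{1}{5}\right)\right) = -5 + \left(2 - 1\right) = -5 + 1 = -4$)
$N{\left(n,b \right)} = - \frac{51}{7}$ ($N{\left(n,b \right)} = -7 + \frac{1}{\frac{1}{2} - 4} = -7 + \frac{1}{- \frac{7}{2}} = -7 - \frac{2}{7} = - \frac{51}{7}$)
$- 33 N{\left(11,-13 \right)} = \left(-33\right) \left(- \frac{51}{7}\right) = \frac{1683}{7}$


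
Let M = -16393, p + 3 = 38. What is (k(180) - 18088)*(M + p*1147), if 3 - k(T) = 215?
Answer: -434661600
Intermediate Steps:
k(T) = -212 (k(T) = 3 - 1*215 = 3 - 215 = -212)
p = 35 (p = -3 + 38 = 35)
(k(180) - 18088)*(M + p*1147) = (-212 - 18088)*(-16393 + 35*1147) = -18300*(-16393 + 40145) = -18300*23752 = -434661600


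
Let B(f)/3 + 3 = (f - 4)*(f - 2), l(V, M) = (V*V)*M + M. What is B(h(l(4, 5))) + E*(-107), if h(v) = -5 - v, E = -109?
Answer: 37598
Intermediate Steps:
l(V, M) = M + M*V**2 (l(V, M) = V**2*M + M = M*V**2 + M = M + M*V**2)
B(f) = -9 + 3*(-4 + f)*(-2 + f) (B(f) = -9 + 3*((f - 4)*(f - 2)) = -9 + 3*((-4 + f)*(-2 + f)) = -9 + 3*(-4 + f)*(-2 + f))
B(h(l(4, 5))) + E*(-107) = (15 - 18*(-5 - 5*(1 + 4**2)) + 3*(-5 - 5*(1 + 4**2))**2) - 109*(-107) = (15 - 18*(-5 - 5*(1 + 16)) + 3*(-5 - 5*(1 + 16))**2) + 11663 = (15 - 18*(-5 - 5*17) + 3*(-5 - 5*17)**2) + 11663 = (15 - 18*(-5 - 1*85) + 3*(-5 - 1*85)**2) + 11663 = (15 - 18*(-5 - 85) + 3*(-5 - 85)**2) + 11663 = (15 - 18*(-90) + 3*(-90)**2) + 11663 = (15 + 1620 + 3*8100) + 11663 = (15 + 1620 + 24300) + 11663 = 25935 + 11663 = 37598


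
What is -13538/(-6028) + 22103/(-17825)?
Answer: 75791/75350 ≈ 1.0059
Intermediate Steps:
-13538/(-6028) + 22103/(-17825) = -13538*(-1/6028) + 22103*(-1/17825) = 6769/3014 - 31/25 = 75791/75350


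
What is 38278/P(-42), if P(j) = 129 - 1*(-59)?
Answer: 19139/94 ≈ 203.61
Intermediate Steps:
P(j) = 188 (P(j) = 129 + 59 = 188)
38278/P(-42) = 38278/188 = 38278*(1/188) = 19139/94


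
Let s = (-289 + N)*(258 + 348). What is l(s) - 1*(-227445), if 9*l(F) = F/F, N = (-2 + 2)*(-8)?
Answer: 2047006/9 ≈ 2.2745e+5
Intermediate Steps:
N = 0 (N = 0*(-8) = 0)
s = -175134 (s = (-289 + 0)*(258 + 348) = -289*606 = -175134)
l(F) = ⅑ (l(F) = (F/F)/9 = (⅑)*1 = ⅑)
l(s) - 1*(-227445) = ⅑ - 1*(-227445) = ⅑ + 227445 = 2047006/9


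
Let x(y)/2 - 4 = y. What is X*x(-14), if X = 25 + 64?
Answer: -1780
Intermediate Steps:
x(y) = 8 + 2*y
X = 89
X*x(-14) = 89*(8 + 2*(-14)) = 89*(8 - 28) = 89*(-20) = -1780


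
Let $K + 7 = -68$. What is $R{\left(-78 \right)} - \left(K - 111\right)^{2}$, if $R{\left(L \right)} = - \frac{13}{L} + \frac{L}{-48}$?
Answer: $- \frac{830261}{24} \approx -34594.0$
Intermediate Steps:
$K = -75$ ($K = -7 - 68 = -75$)
$R{\left(L \right)} = - \frac{13}{L} - \frac{L}{48}$ ($R{\left(L \right)} = - \frac{13}{L} + L \left(- \frac{1}{48}\right) = - \frac{13}{L} - \frac{L}{48}$)
$R{\left(-78 \right)} - \left(K - 111\right)^{2} = \left(- \frac{13}{-78} - - \frac{13}{8}\right) - \left(-75 - 111\right)^{2} = \left(\left(-13\right) \left(- \frac{1}{78}\right) + \frac{13}{8}\right) - \left(-186\right)^{2} = \left(\frac{1}{6} + \frac{13}{8}\right) - 34596 = \frac{43}{24} - 34596 = - \frac{830261}{24}$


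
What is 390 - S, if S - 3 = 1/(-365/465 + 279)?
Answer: 10013145/25874 ≈ 387.00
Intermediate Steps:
S = 77715/25874 (S = 3 + 1/(-365/465 + 279) = 3 + 1/(-365*1/465 + 279) = 3 + 1/(-73/93 + 279) = 3 + 1/(25874/93) = 3 + 93/25874 = 77715/25874 ≈ 3.0036)
390 - S = 390 - 1*77715/25874 = 390 - 77715/25874 = 10013145/25874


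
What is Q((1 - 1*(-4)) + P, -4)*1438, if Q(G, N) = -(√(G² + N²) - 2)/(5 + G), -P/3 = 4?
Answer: -1438 + 719*√65 ≈ 4358.8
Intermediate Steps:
P = -12 (P = -3*4 = -12)
Q(G, N) = -(-2 + √(G² + N²))/(5 + G)
Q((1 - 1*(-4)) + P, -4)*1438 = ((2 - √(((1 - 1*(-4)) - 12)² + (-4)²))/(5 + ((1 - 1*(-4)) - 12)))*1438 = ((2 - √(((1 + 4) - 12)² + 16))/(5 + ((1 + 4) - 12)))*1438 = ((2 - √((5 - 12)² + 16))/(5 + (5 - 12)))*1438 = ((2 - √((-7)² + 16))/(5 - 7))*1438 = ((2 - √(49 + 16))/(-2))*1438 = -(2 - √65)/2*1438 = (-1 + √65/2)*1438 = -1438 + 719*√65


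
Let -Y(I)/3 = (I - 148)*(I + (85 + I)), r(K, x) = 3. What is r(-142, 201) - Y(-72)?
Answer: 38943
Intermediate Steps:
Y(I) = -3*(-148 + I)*(85 + 2*I) (Y(I) = -3*(I - 148)*(I + (85 + I)) = -3*(-148 + I)*(85 + 2*I))
r(-142, 201) - Y(-72) = 3 - (37740 - 6*(-72)**2 + 633*(-72)) = 3 - (37740 - 6*5184 - 45576) = 3 - (37740 - 31104 - 45576) = 3 - 1*(-38940) = 3 + 38940 = 38943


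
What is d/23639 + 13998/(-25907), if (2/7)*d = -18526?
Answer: -287247787/87487939 ≈ -3.2833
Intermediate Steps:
d = -64841 (d = (7/2)*(-18526) = -64841)
d/23639 + 13998/(-25907) = -64841/23639 + 13998/(-25907) = -64841*1/23639 + 13998*(-1/25907) = -9263/3377 - 13998/25907 = -287247787/87487939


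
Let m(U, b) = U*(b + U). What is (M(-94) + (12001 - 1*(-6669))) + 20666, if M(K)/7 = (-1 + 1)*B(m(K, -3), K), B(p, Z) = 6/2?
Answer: 39336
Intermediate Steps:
m(U, b) = U*(U + b)
B(p, Z) = 3 (B(p, Z) = 6*(1/2) = 3)
M(K) = 0 (M(K) = 7*((-1 + 1)*3) = 7*(0*3) = 7*0 = 0)
(M(-94) + (12001 - 1*(-6669))) + 20666 = (0 + (12001 - 1*(-6669))) + 20666 = (0 + (12001 + 6669)) + 20666 = (0 + 18670) + 20666 = 18670 + 20666 = 39336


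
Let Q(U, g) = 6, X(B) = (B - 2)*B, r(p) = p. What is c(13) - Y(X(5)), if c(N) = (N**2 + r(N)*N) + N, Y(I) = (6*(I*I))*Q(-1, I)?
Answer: -7749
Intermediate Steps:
X(B) = B*(-2 + B) (X(B) = (-2 + B)*B = B*(-2 + B))
Y(I) = 36*I**2 (Y(I) = (6*(I*I))*6 = (6*I**2)*6 = 36*I**2)
c(N) = N + 2*N**2 (c(N) = (N**2 + N*N) + N = (N**2 + N**2) + N = 2*N**2 + N = N + 2*N**2)
c(13) - Y(X(5)) = 13*(1 + 2*13) - 36*(5*(-2 + 5))**2 = 13*(1 + 26) - 36*(5*3)**2 = 13*27 - 36*15**2 = 351 - 36*225 = 351 - 1*8100 = 351 - 8100 = -7749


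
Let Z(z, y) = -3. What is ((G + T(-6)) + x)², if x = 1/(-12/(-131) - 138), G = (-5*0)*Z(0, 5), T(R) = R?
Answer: 11778109729/326380356 ≈ 36.087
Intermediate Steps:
G = 0 (G = -5*0*(-3) = 0*(-3) = 0)
x = -131/18066 (x = 1/(-12*(-1/131) - 138) = 1/(12/131 - 138) = 1/(-18066/131) = -131/18066 ≈ -0.0072512)
((G + T(-6)) + x)² = ((0 - 6) - 131/18066)² = (-6 - 131/18066)² = (-108527/18066)² = 11778109729/326380356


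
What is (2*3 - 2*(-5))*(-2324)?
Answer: -37184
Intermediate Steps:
(2*3 - 2*(-5))*(-2324) = (6 + 10)*(-2324) = 16*(-2324) = -37184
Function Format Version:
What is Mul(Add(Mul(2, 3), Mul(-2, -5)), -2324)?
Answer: -37184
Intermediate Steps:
Mul(Add(Mul(2, 3), Mul(-2, -5)), -2324) = Mul(Add(6, 10), -2324) = Mul(16, -2324) = -37184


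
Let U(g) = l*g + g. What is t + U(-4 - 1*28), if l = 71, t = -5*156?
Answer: -3084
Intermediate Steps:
t = -780
U(g) = 72*g (U(g) = 71*g + g = 72*g)
t + U(-4 - 1*28) = -780 + 72*(-4 - 1*28) = -780 + 72*(-4 - 28) = -780 + 72*(-32) = -780 - 2304 = -3084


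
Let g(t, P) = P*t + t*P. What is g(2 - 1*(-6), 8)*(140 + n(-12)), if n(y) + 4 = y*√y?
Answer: 17408 - 3072*I*√3 ≈ 17408.0 - 5320.9*I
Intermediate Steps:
g(t, P) = 2*P*t (g(t, P) = P*t + P*t = 2*P*t)
n(y) = -4 + y^(3/2) (n(y) = -4 + y*√y = -4 + y^(3/2))
g(2 - 1*(-6), 8)*(140 + n(-12)) = (2*8*(2 - 1*(-6)))*(140 + (-4 + (-12)^(3/2))) = (2*8*(2 + 6))*(140 + (-4 - 24*I*√3)) = (2*8*8)*(136 - 24*I*√3) = 128*(136 - 24*I*√3) = 17408 - 3072*I*√3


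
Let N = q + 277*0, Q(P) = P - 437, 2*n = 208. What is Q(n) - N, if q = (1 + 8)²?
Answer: -414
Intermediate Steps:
n = 104 (n = (½)*208 = 104)
q = 81 (q = 9² = 81)
Q(P) = -437 + P
N = 81 (N = 81 + 277*0 = 81 + 0 = 81)
Q(n) - N = (-437 + 104) - 1*81 = -333 - 81 = -414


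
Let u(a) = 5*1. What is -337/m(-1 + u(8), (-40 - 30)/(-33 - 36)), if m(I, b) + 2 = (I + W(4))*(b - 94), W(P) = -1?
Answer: 7751/6462 ≈ 1.1995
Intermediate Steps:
u(a) = 5
m(I, b) = -2 + (-1 + I)*(-94 + b) (m(I, b) = -2 + (I - 1)*(b - 94) = -2 + (-1 + I)*(-94 + b))
-337/m(-1 + u(8), (-40 - 30)/(-33 - 36)) = -337/(92 - (-40 - 30)/(-33 - 36) - 94*(-1 + 5) + (-1 + 5)*((-40 - 30)/(-33 - 36))) = -337/(92 - (-70)/(-69) - 94*4 + 4*(-70/(-69))) = -337/(92 - (-70)*(-1)/69 - 376 + 4*(-70*(-1/69))) = -337/(92 - 1*70/69 - 376 + 4*(70/69)) = -337/(92 - 70/69 - 376 + 280/69) = -337/(-6462/23) = -337*(-23/6462) = 7751/6462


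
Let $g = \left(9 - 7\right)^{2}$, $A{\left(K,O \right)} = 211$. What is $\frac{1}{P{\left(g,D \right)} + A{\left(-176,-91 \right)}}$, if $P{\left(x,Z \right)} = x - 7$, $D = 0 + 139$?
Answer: $\frac{1}{208} \approx 0.0048077$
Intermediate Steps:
$D = 139$
$g = 4$ ($g = 2^{2} = 4$)
$P{\left(x,Z \right)} = -7 + x$ ($P{\left(x,Z \right)} = x - 7 = -7 + x$)
$\frac{1}{P{\left(g,D \right)} + A{\left(-176,-91 \right)}} = \frac{1}{\left(-7 + 4\right) + 211} = \frac{1}{-3 + 211} = \frac{1}{208}$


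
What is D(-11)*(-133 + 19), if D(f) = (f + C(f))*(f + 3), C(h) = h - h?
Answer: -10032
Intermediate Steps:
C(h) = 0
D(f) = f*(3 + f) (D(f) = (f + 0)*(f + 3) = f*(3 + f))
D(-11)*(-133 + 19) = (-11*(3 - 11))*(-133 + 19) = -11*(-8)*(-114) = 88*(-114) = -10032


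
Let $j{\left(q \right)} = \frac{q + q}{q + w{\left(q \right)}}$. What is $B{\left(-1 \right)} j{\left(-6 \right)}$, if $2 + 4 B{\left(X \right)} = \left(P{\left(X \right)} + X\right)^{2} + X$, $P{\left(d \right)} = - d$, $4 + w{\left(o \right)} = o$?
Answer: $- \frac{9}{16} \approx -0.5625$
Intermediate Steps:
$w{\left(o \right)} = -4 + o$
$j{\left(q \right)} = \frac{2 q}{-4 + 2 q}$ ($j{\left(q \right)} = \frac{q + q}{q + \left(-4 + q\right)} = \frac{2 q}{-4 + 2 q}$)
$B{\left(X \right)} = - \frac{1}{2} + \frac{X}{4}$ ($B{\left(X \right)} = - \frac{1}{2} + \frac{\left(- X + X\right)^{2} + X}{4} = - \frac{1}{2} + \frac{0^{2} + X}{4} = - \frac{1}{2} + \frac{0 + X}{4} = - \frac{1}{2} + \frac{X}{4}$)
$B{\left(-1 \right)} j{\left(-6 \right)} = \left(- \frac{1}{2} + \frac{1}{4} \left(-1\right)\right) \left(- \frac{6}{-2 - 6}\right) = \left(- \frac{1}{2} - \frac{1}{4}\right) \left(- \frac{6}{-8}\right) = - \frac{3 \left(\left(-6\right) \left(- \frac{1}{8}\right)\right)}{4} = \left(- \frac{3}{4}\right) \frac{3}{4} = - \frac{9}{16}$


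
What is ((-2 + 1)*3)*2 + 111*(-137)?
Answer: -15213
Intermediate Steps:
((-2 + 1)*3)*2 + 111*(-137) = -1*3*2 - 15207 = -3*2 - 15207 = -6 - 15207 = -15213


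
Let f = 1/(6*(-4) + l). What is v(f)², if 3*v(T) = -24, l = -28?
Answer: 64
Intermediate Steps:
f = -1/52 (f = 1/(6*(-4) - 28) = 1/(-24 - 28) = 1/(-52) = -1/52 ≈ -0.019231)
v(T) = -8 (v(T) = (⅓)*(-24) = -8)
v(f)² = (-8)² = 64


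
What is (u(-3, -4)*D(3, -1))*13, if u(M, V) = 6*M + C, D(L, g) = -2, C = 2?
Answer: 416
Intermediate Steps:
u(M, V) = 2 + 6*M (u(M, V) = 6*M + 2 = 2 + 6*M)
(u(-3, -4)*D(3, -1))*13 = ((2 + 6*(-3))*(-2))*13 = ((2 - 18)*(-2))*13 = -16*(-2)*13 = 32*13 = 416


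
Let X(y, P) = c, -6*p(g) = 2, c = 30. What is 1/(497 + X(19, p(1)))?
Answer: 1/527 ≈ 0.0018975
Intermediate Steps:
p(g) = -⅓ (p(g) = -⅙*2 = -⅓)
X(y, P) = 30
1/(497 + X(19, p(1))) = 1/(497 + 30) = 1/527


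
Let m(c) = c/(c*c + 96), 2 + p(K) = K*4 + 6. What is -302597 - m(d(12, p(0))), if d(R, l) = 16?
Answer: -6657135/22 ≈ -3.0260e+5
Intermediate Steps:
p(K) = 4 + 4*K (p(K) = -2 + (K*4 + 6) = -2 + (4*K + 6) = -2 + (6 + 4*K) = 4 + 4*K)
m(c) = c/(96 + c²) (m(c) = c/(c² + 96) = c/(96 + c²))
-302597 - m(d(12, p(0))) = -302597 - 16/(96 + 16²) = -302597 - 16/(96 + 256) = -302597 - 16/352 = -302597 - 1*1/22 = -302597 - 1/22 = -6657135/22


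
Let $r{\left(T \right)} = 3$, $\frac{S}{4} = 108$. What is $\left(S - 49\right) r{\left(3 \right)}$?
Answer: $1149$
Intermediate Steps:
$S = 432$ ($S = 4 \cdot 108 = 432$)
$\left(S - 49\right) r{\left(3 \right)} = \left(432 - 49\right) 3 = 383 \cdot 3 = 1149$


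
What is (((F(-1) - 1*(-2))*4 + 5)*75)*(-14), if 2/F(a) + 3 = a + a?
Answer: -11970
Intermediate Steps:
F(a) = 2/(-3 + 2*a) (F(a) = 2/(-3 + (a + a)) = 2/(-3 + 2*a))
(((F(-1) - 1*(-2))*4 + 5)*75)*(-14) = (((2/(-3 + 2*(-1)) - 1*(-2))*4 + 5)*75)*(-14) = (((2/(-3 - 2) + 2)*4 + 5)*75)*(-14) = (((2/(-5) + 2)*4 + 5)*75)*(-14) = (((2*(-⅕) + 2)*4 + 5)*75)*(-14) = (((-⅖ + 2)*4 + 5)*75)*(-14) = (((8/5)*4 + 5)*75)*(-14) = ((32/5 + 5)*75)*(-14) = ((57/5)*75)*(-14) = 855*(-14) = -11970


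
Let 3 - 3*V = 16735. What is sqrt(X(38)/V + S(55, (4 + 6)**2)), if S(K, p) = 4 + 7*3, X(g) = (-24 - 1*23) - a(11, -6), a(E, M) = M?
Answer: sqrt(1750263409)/8366 ≈ 5.0007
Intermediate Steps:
V = -16732/3 (V = 1 - 1/3*16735 = 1 - 16735/3 = -16732/3 ≈ -5577.3)
X(g) = -41 (X(g) = (-24 - 1*23) - 1*(-6) = (-24 - 23) + 6 = -47 + 6 = -41)
S(K, p) = 25 (S(K, p) = 4 + 21 = 25)
sqrt(X(38)/V + S(55, (4 + 6)**2)) = sqrt(-41/(-16732/3) + 25) = sqrt(-41*(-3/16732) + 25) = sqrt(123/16732 + 25) = sqrt(418423/16732) = sqrt(1750263409)/8366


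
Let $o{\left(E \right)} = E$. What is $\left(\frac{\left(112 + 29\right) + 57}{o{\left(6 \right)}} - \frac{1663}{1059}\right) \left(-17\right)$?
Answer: $- \frac{565828}{1059} \approx -534.3$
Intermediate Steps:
$\left(\frac{\left(112 + 29\right) + 57}{o{\left(6 \right)}} - \frac{1663}{1059}\right) \left(-17\right) = \left(\frac{\left(112 + 29\right) + 57}{6} - \frac{1663}{1059}\right) \left(-17\right) = \left(\left(141 + 57\right) \frac{1}{6} - \frac{1663}{1059}\right) \left(-17\right) = \left(198 \cdot \frac{1}{6} - \frac{1663}{1059}\right) \left(-17\right) = \left(33 - \frac{1663}{1059}\right) \left(-17\right) = \frac{33284}{1059} \left(-17\right) = - \frac{565828}{1059}$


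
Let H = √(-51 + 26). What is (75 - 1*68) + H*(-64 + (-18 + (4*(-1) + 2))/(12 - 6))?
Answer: 7 - 1010*I/3 ≈ 7.0 - 336.67*I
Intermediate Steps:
H = 5*I (H = √(-25) = 5*I ≈ 5.0*I)
(75 - 1*68) + H*(-64 + (-18 + (4*(-1) + 2))/(12 - 6)) = (75 - 1*68) + (5*I)*(-64 + (-18 + (4*(-1) + 2))/(12 - 6)) = (75 - 68) + (5*I)*(-64 + (-18 + (-4 + 2))/6) = 7 + (5*I)*(-64 + (-18 - 2)*(⅙)) = 7 + (5*I)*(-64 - 20*⅙) = 7 + (5*I)*(-64 - 10/3) = 7 + (5*I)*(-202/3) = 7 - 1010*I/3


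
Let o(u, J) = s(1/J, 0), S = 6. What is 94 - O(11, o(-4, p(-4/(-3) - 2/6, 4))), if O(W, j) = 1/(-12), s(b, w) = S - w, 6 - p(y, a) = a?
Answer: 1129/12 ≈ 94.083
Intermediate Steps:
p(y, a) = 6 - a
s(b, w) = 6 - w
o(u, J) = 6 (o(u, J) = 6 - 1*0 = 6 + 0 = 6)
O(W, j) = -1/12
94 - O(11, o(-4, p(-4/(-3) - 2/6, 4))) = 94 - 1*(-1/12) = 94 + 1/12 = 1129/12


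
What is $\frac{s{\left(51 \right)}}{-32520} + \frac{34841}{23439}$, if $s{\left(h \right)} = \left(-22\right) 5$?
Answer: $\frac{37853587}{25407876} \approx 1.4898$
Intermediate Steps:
$s{\left(h \right)} = -110$
$\frac{s{\left(51 \right)}}{-32520} + \frac{34841}{23439} = - \frac{110}{-32520} + \frac{34841}{23439} = \left(-110\right) \left(- \frac{1}{32520}\right) + 34841 \cdot \frac{1}{23439} = \frac{11}{3252} + \frac{34841}{23439} = \frac{37853587}{25407876}$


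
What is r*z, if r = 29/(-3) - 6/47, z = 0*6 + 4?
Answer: -5524/141 ≈ -39.177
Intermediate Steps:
z = 4 (z = 0 + 4 = 4)
r = -1381/141 (r = 29*(-⅓) - 6*1/47 = -29/3 - 6/47 = -1381/141 ≈ -9.7943)
r*z = -1381/141*4 = -5524/141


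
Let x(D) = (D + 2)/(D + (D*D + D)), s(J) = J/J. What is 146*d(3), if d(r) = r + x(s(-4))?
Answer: 584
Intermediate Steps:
s(J) = 1
x(D) = (2 + D)/(D**2 + 2*D) (x(D) = (2 + D)/(D + (D**2 + D)) = (2 + D)/(D + (D + D**2)) = (2 + D)/(D**2 + 2*D))
d(r) = 1 + r (d(r) = r + 1/1 = r + 1 = 1 + r)
146*d(3) = 146*(1 + 3) = 146*4 = 584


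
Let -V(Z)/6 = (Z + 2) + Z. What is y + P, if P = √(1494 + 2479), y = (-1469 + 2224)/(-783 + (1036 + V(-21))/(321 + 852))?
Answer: -885615/917183 + √3973 ≈ 62.066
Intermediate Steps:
V(Z) = -12 - 12*Z (V(Z) = -6*((Z + 2) + Z) = -6*((2 + Z) + Z) = -6*(2 + 2*Z) = -12 - 12*Z)
y = -885615/917183 (y = (-1469 + 2224)/(-783 + (1036 + (-12 - 12*(-21)))/(321 + 852)) = 755/(-783 + (1036 + (-12 + 252))/1173) = 755/(-783 + (1036 + 240)*(1/1173)) = 755/(-783 + 1276*(1/1173)) = 755/(-783 + 1276/1173) = 755/(-917183/1173) = 755*(-1173/917183) = -885615/917183 ≈ -0.96558)
P = √3973 ≈ 63.032
y + P = -885615/917183 + √3973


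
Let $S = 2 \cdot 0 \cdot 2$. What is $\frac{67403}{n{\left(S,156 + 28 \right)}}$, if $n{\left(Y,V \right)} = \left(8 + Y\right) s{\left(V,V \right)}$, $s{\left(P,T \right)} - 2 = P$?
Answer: $\frac{67403}{1488} \approx 45.298$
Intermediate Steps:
$s{\left(P,T \right)} = 2 + P$
$S = 0$ ($S = 0 \cdot 2 = 0$)
$n{\left(Y,V \right)} = \left(2 + V\right) \left(8 + Y\right)$ ($n{\left(Y,V \right)} = \left(8 + Y\right) \left(2 + V\right) = \left(2 + V\right) \left(8 + Y\right)$)
$\frac{67403}{n{\left(S,156 + 28 \right)}} = \frac{67403}{\left(2 + \left(156 + 28\right)\right) \left(8 + 0\right)} = \frac{67403}{\left(2 + 184\right) 8} = \frac{67403}{186 \cdot 8} = \frac{67403}{1488}$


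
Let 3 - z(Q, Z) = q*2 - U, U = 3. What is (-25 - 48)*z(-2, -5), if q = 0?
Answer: -438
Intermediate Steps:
z(Q, Z) = 6 (z(Q, Z) = 3 - (0*2 - 1*3) = 3 - (0 - 3) = 3 - 1*(-3) = 3 + 3 = 6)
(-25 - 48)*z(-2, -5) = (-25 - 48)*6 = -73*6 = -438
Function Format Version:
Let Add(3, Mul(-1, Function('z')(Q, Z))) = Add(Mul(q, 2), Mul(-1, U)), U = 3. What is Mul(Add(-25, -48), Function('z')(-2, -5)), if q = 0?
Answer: -438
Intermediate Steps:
Function('z')(Q, Z) = 6 (Function('z')(Q, Z) = Add(3, Mul(-1, Add(Mul(0, 2), Mul(-1, 3)))) = Add(3, Mul(-1, Add(0, -3))) = Add(3, Mul(-1, -3)) = Add(3, 3) = 6)
Mul(Add(-25, -48), Function('z')(-2, -5)) = Mul(Add(-25, -48), 6) = Mul(-73, 6) = -438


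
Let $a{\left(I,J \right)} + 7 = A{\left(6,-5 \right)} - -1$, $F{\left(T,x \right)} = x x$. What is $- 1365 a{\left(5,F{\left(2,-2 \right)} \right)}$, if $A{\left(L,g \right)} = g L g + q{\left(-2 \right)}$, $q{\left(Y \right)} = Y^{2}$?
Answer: $-202020$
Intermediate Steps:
$A{\left(L,g \right)} = 4 + L g^{2}$ ($A{\left(L,g \right)} = g L g + \left(-2\right)^{2} = L g g + 4 = L g^{2} + 4 = 4 + L g^{2}$)
$F{\left(T,x \right)} = x^{2}$
$a{\left(I,J \right)} = 148$ ($a{\left(I,J \right)} = -7 + \left(\left(4 + 6 \left(-5\right)^{2}\right) - -1\right) = -7 + \left(\left(4 + 6 \cdot 25\right) + 1\right) = -7 + \left(\left(4 + 150\right) + 1\right) = -7 + \left(154 + 1\right) = -7 + 155 = 148$)
$- 1365 a{\left(5,F{\left(2,-2 \right)} \right)} = \left(-1365\right) 148 = -202020$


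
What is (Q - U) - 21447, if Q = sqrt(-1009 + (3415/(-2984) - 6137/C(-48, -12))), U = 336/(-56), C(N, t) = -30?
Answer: -21441 + I*sqrt(403485226590)/22380 ≈ -21441.0 + 28.383*I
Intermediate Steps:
U = -6 (U = 336*(-1/56) = -6)
Q = I*sqrt(403485226590)/22380 (Q = sqrt(-1009 + (3415/(-2984) - 6137/(-30))) = sqrt(-1009 + (3415*(-1/2984) - 6137*(-1/30))) = sqrt(-1009 + (-3415/2984 + 6137/30)) = sqrt(-1009 + 9105179/44760) = sqrt(-36057661/44760) = I*sqrt(403485226590)/22380 ≈ 28.383*I)
(Q - U) - 21447 = (I*sqrt(403485226590)/22380 - 1*(-6)) - 21447 = (I*sqrt(403485226590)/22380 + 6) - 21447 = (6 + I*sqrt(403485226590)/22380) - 21447 = -21441 + I*sqrt(403485226590)/22380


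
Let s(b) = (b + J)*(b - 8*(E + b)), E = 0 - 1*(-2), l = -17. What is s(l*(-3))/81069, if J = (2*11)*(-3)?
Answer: 1865/27023 ≈ 0.069015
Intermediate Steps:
E = 2 (E = 0 + 2 = 2)
J = -66 (J = 22*(-3) = -66)
s(b) = (-66 + b)*(-16 - 7*b) (s(b) = (b - 66)*(b - 8*(2 + b)) = (-66 + b)*(b + (-16 - 8*b)) = (-66 + b)*(-16 - 7*b))
s(l*(-3))/81069 = (1056 - 7*(-17*(-3))² + 446*(-17*(-3)))/81069 = (1056 - 7*51² + 446*51)*(1/81069) = (1056 - 7*2601 + 22746)*(1/81069) = (1056 - 18207 + 22746)*(1/81069) = 5595*(1/81069) = 1865/27023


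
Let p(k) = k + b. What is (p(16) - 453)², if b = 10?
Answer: 182329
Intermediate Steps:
p(k) = 10 + k (p(k) = k + 10 = 10 + k)
(p(16) - 453)² = ((10 + 16) - 453)² = (26 - 453)² = (-427)² = 182329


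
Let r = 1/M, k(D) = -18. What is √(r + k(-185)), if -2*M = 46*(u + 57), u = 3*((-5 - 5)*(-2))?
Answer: I*√14483261/897 ≈ 4.2427*I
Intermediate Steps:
u = 60 (u = 3*(-10*(-2)) = 3*20 = 60)
M = -2691 (M = -23*(60 + 57) = -23*117 = -½*5382 = -2691)
r = -1/2691 (r = 1/(-2691) = -1/2691 ≈ -0.00037161)
√(r + k(-185)) = √(-1/2691 - 18) = √(-48439/2691) = I*√14483261/897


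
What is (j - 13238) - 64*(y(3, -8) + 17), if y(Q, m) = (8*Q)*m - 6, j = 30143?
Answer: 28489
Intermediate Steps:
y(Q, m) = -6 + 8*Q*m (y(Q, m) = 8*Q*m - 6 = -6 + 8*Q*m)
(j - 13238) - 64*(y(3, -8) + 17) = (30143 - 13238) - 64*((-6 + 8*3*(-8)) + 17) = 16905 - 64*((-6 - 192) + 17) = 16905 - 64*(-198 + 17) = 16905 - 64*(-181) = 16905 + 11584 = 28489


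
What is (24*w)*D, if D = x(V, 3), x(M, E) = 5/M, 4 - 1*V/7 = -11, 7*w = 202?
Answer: 1616/49 ≈ 32.980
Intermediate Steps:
w = 202/7 (w = (⅐)*202 = 202/7 ≈ 28.857)
V = 105 (V = 28 - 7*(-11) = 28 + 77 = 105)
D = 1/21 (D = 5/105 = 5*(1/105) = 1/21 ≈ 0.047619)
(24*w)*D = (24*(202/7))*(1/21) = (4848/7)*(1/21) = 1616/49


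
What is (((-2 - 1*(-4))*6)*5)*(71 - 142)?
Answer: -4260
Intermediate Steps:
(((-2 - 1*(-4))*6)*5)*(71 - 142) = (((-2 + 4)*6)*5)*(-71) = ((2*6)*5)*(-71) = (12*5)*(-71) = 60*(-71) = -4260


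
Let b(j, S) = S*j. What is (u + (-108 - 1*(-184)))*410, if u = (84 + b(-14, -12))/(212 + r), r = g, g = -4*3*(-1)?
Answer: 126485/4 ≈ 31621.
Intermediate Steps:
g = 12 (g = -12*(-1) = 12)
r = 12
u = 9/8 (u = (84 - 12*(-14))/(212 + 12) = (84 + 168)/224 = 252*(1/224) = 9/8 ≈ 1.1250)
(u + (-108 - 1*(-184)))*410 = (9/8 + (-108 - 1*(-184)))*410 = (9/8 + (-108 + 184))*410 = (9/8 + 76)*410 = (617/8)*410 = 126485/4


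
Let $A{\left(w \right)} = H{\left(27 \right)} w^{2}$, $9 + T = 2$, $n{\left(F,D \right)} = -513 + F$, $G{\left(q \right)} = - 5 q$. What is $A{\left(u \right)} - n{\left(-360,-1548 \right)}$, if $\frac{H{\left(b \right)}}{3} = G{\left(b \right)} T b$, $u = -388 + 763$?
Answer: $10764141498$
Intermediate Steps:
$u = 375$
$T = -7$ ($T = -9 + 2 = -7$)
$H{\left(b \right)} = 105 b^{2}$ ($H{\left(b \right)} = 3 - 5 b \left(-7\right) b = 3 \cdot 35 b b = 3 \cdot 35 b^{2} = 105 b^{2}$)
$A{\left(w \right)} = 76545 w^{2}$ ($A{\left(w \right)} = 105 \cdot 27^{2} w^{2} = 105 \cdot 729 w^{2} = 76545 w^{2}$)
$A{\left(u \right)} - n{\left(-360,-1548 \right)} = 76545 \cdot 375^{2} - \left(-513 - 360\right) = 76545 \cdot 140625 - -873 = 10764140625 + 873 = 10764141498$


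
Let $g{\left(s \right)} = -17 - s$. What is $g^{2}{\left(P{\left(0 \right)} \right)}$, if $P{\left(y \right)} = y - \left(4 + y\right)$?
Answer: $169$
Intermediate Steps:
$P{\left(y \right)} = -4$
$g^{2}{\left(P{\left(0 \right)} \right)} = \left(-17 - -4\right)^{2} = \left(-17 + 4\right)^{2} = \left(-13\right)^{2} = 169$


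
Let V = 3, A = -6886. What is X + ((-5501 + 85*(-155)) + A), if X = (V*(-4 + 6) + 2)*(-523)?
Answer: -29746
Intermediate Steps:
X = -4184 (X = (3*(-4 + 6) + 2)*(-523) = (3*2 + 2)*(-523) = (6 + 2)*(-523) = 8*(-523) = -4184)
X + ((-5501 + 85*(-155)) + A) = -4184 + ((-5501 + 85*(-155)) - 6886) = -4184 + ((-5501 - 13175) - 6886) = -4184 + (-18676 - 6886) = -4184 - 25562 = -29746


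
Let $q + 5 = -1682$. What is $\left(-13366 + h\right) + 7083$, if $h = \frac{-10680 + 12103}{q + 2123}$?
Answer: $- \frac{2737965}{436} \approx -6279.7$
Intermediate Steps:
$q = -1687$ ($q = -5 - 1682 = -1687$)
$h = \frac{1423}{436}$ ($h = \frac{-10680 + 12103}{-1687 + 2123} = \frac{1423}{436} \approx 3.2638$)
$\left(-13366 + h\right) + 7083 = \left(-13366 + \frac{1423}{436}\right) + 7083 = - \frac{5826153}{436} + 7083 = - \frac{2737965}{436}$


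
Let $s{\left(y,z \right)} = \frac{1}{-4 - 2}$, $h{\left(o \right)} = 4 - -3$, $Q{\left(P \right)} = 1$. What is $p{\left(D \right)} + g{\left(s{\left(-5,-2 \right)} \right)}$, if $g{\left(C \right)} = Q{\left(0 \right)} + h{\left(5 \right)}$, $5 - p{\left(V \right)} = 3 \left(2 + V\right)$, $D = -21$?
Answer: $70$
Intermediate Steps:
$h{\left(o \right)} = 7$ ($h{\left(o \right)} = 4 + 3 = 7$)
$p{\left(V \right)} = -1 - 3 V$ ($p{\left(V \right)} = 5 - 3 \left(2 + V\right) = 5 - \left(6 + 3 V\right) = -1 - 3 V$)
$s{\left(y,z \right)} = - \frac{1}{6}$ ($s{\left(y,z \right)} = \frac{1}{-6} = - \frac{1}{6}$)
$g{\left(C \right)} = 8$ ($g{\left(C \right)} = 1 + 7 = 8$)
$p{\left(D \right)} + g{\left(s{\left(-5,-2 \right)} \right)} = \left(-1 - -63\right) + 8 = \left(-1 + 63\right) + 8 = 62 + 8 = 70$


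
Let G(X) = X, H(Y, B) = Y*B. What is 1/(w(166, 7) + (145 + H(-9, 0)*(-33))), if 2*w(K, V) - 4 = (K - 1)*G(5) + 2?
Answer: 2/1121 ≈ 0.0017841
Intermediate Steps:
H(Y, B) = B*Y
w(K, V) = 1/2 + 5*K/2 (w(K, V) = 2 + ((K - 1)*5 + 2)/2 = 2 + ((-1 + K)*5 + 2)/2 = 2 + ((-5 + 5*K) + 2)/2 = 2 + (-3 + 5*K)/2 = 2 + (-3/2 + 5*K/2) = 1/2 + 5*K/2)
1/(w(166, 7) + (145 + H(-9, 0)*(-33))) = 1/((1/2 + (5/2)*166) + (145 + (0*(-9))*(-33))) = 1/((1/2 + 415) + (145 + 0*(-33))) = 1/(831/2 + (145 + 0)) = 1/(831/2 + 145) = 1/(1121/2) = 2/1121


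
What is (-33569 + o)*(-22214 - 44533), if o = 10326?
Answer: 1551400521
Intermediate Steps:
(-33569 + o)*(-22214 - 44533) = (-33569 + 10326)*(-22214 - 44533) = -23243*(-66747) = 1551400521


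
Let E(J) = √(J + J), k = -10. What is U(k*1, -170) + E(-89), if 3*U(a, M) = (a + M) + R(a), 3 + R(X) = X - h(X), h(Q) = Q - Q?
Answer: -193/3 + I*√178 ≈ -64.333 + 13.342*I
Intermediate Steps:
h(Q) = 0
R(X) = -3 + X (R(X) = -3 + (X - 1*0) = -3 + (X + 0) = -3 + X)
U(a, M) = -1 + M/3 + 2*a/3 (U(a, M) = ((a + M) + (-3 + a))/3 = ((M + a) + (-3 + a))/3 = (-3 + M + 2*a)/3 = -1 + M/3 + 2*a/3)
E(J) = √2*√J (E(J) = √(2*J) = √2*√J)
U(k*1, -170) + E(-89) = (-1 + (⅓)*(-170) + 2*(-10*1)/3) + √2*√(-89) = (-1 - 170/3 + (⅔)*(-10)) + √2*(I*√89) = (-1 - 170/3 - 20/3) + I*√178 = -193/3 + I*√178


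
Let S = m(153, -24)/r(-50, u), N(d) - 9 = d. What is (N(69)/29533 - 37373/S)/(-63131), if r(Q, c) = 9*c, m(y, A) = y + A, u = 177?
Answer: 586084242225/80171256389 ≈ 7.3104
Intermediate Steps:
N(d) = 9 + d
m(y, A) = A + y
S = 43/531 (S = (-24 + 153)/((9*177)) = 129/1593 = 129*(1/1593) = 43/531 ≈ 0.080979)
(N(69)/29533 - 37373/S)/(-63131) = ((9 + 69)/29533 - 37373/43/531)/(-63131) = (78*(1/29533) - 37373*531/43)*(-1/63131) = (78/29533 - 19845063/43)*(-1/63131) = -586084242225/1269919*(-1/63131) = 586084242225/80171256389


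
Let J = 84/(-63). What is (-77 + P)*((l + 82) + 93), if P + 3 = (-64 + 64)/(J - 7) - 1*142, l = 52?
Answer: -50394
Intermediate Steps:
J = -4/3 (J = 84*(-1/63) = -4/3 ≈ -1.3333)
P = -145 (P = -3 + ((-64 + 64)/(-4/3 - 7) - 1*142) = -3 + (0/(-25/3) - 142) = -3 + (0*(-3/25) - 142) = -3 + (0 - 142) = -3 - 142 = -145)
(-77 + P)*((l + 82) + 93) = (-77 - 145)*((52 + 82) + 93) = -222*(134 + 93) = -222*227 = -50394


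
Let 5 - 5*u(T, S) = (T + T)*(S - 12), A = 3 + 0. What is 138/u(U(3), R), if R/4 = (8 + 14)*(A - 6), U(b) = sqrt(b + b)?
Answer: -3450/1828199 + 380880*sqrt(6)/1828199 ≈ 0.50843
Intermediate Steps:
U(b) = sqrt(2)*sqrt(b) (U(b) = sqrt(2*b) = sqrt(2)*sqrt(b))
A = 3
R = -264 (R = 4*((8 + 14)*(3 - 6)) = 4*(22*(-3)) = 4*(-66) = -264)
u(T, S) = 1 - 2*T*(-12 + S)/5 (u(T, S) = 1 - (T + T)*(S - 12)/5 = 1 - 2*T*(-12 + S)/5)
138/u(U(3), R) = 138/(1 + 24*(sqrt(2)*sqrt(3))/5 - 2/5*(-264)*sqrt(2)*sqrt(3)) = 138/(1 + 24*sqrt(6)/5 - 2/5*(-264)*sqrt(6)) = 138/(1 + 24*sqrt(6)/5 + 528*sqrt(6)/5) = 138/(1 + 552*sqrt(6)/5)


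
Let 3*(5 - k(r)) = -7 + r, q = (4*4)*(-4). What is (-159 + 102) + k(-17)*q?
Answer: -889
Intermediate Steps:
q = -64 (q = 16*(-4) = -64)
k(r) = 22/3 - r/3 (k(r) = 5 - (-7 + r)/3 = 5 + (7/3 - r/3) = 22/3 - r/3)
(-159 + 102) + k(-17)*q = (-159 + 102) + (22/3 - ⅓*(-17))*(-64) = -57 + (22/3 + 17/3)*(-64) = -57 + 13*(-64) = -57 - 832 = -889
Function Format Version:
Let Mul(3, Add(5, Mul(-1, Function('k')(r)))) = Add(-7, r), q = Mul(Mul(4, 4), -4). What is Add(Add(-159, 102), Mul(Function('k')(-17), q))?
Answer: -889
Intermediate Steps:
q = -64 (q = Mul(16, -4) = -64)
Function('k')(r) = Add(Rational(22, 3), Mul(Rational(-1, 3), r)) (Function('k')(r) = Add(5, Mul(Rational(-1, 3), Add(-7, r))) = Add(5, Add(Rational(7, 3), Mul(Rational(-1, 3), r))) = Add(Rational(22, 3), Mul(Rational(-1, 3), r)))
Add(Add(-159, 102), Mul(Function('k')(-17), q)) = Add(Add(-159, 102), Mul(Add(Rational(22, 3), Mul(Rational(-1, 3), -17)), -64)) = Add(-57, Mul(Add(Rational(22, 3), Rational(17, 3)), -64)) = Add(-57, Mul(13, -64)) = Add(-57, -832) = -889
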